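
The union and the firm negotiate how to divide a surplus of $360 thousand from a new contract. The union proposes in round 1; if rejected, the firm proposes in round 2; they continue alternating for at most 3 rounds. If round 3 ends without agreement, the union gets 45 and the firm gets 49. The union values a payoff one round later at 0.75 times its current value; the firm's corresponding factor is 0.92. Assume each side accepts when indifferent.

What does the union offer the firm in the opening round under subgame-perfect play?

116.61

Work backward from the last round.
Round 3 (the union proposes): the firm gets 49 if talks fail, so the union offers 49 and keeps 311.
Round 2 (the firm proposes): the union can get 311 next round, worth 0.75 × 311 = 233.25 now; the firm offers that and keeps 126.75.
Round 1 (the union proposes): the firm can get 126.75 next round, worth 0.92 × 126.75 = 116.61 now. The union offers 116.61 and keeps 360 − 116.61 = 243.39.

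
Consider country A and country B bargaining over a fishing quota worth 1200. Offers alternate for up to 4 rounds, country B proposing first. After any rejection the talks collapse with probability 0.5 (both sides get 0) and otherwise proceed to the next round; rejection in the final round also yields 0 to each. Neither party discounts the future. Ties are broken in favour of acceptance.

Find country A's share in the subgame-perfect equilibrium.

Round 4 (country A proposes): rejection yields 0 for country B; country A offers 0 and keeps 1200.
Round 3 (country B proposes): rejecting gives country A an expected 0.5 × 1200 = 600. Country B offers 600 and keeps 1200 − 600 = 600.
Round 2 (country A proposes): rejecting gives country B an expected 0.5 × 600 = 300. Country A offers 300 and keeps 1200 − 300 = 900.
Round 1 (country B proposes): rejecting gives country A an expected 0.5 × 900 = 450; country B offers that and keeps 750.

450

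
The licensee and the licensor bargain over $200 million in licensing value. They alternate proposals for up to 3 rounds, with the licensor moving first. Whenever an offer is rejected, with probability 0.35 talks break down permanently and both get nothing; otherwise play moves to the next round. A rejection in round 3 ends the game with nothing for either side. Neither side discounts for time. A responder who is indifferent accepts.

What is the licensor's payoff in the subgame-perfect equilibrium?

Round 3 (the licensor proposes): rejection yields 0 for the licensee; the licensor offers 0 and keeps 200.
Round 2 (the licensee proposes): rejecting gives the licensor an expected 0.65 × 200 = 130; the licensee offers that and keeps 70.
Round 1 (the licensor proposes): rejecting gives the licensee an expected 0.65 × 70 = 45.5. The licensor offers 45.5 and keeps 200 − 45.5 = 154.5.

154.5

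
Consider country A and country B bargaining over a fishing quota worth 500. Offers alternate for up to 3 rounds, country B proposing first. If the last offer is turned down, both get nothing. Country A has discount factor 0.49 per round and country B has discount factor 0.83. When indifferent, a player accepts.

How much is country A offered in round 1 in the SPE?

Round 3 (country B proposes): rejection yields 0 for country A; country B offers 0 and keeps 500.
Round 2 (country A proposes): country B can get 500 next round, worth 0.83 × 500 = 415 now; country A offers that and keeps 85.
Round 1 (country B proposes): country A can get 85 next round, worth 0.49 × 85 = 41.65 now. Country B offers 41.65 and keeps 500 − 41.65 = 458.35.

41.65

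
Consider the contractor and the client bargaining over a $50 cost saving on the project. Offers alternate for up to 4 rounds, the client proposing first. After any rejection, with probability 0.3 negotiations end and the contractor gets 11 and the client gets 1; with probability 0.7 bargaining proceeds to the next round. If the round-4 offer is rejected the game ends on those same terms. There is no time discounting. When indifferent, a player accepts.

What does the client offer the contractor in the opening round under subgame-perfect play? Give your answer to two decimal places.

Round 4 (the contractor proposes): the client gets 1 if talks fail, so the contractor offers 1 and keeps 49.
Round 3 (the client proposes): rejecting gives the contractor an expected 0.7 × 49 + 0.3 × 11 = 37.6. The client offers 37.6 and keeps 50 − 37.6 = 12.4.
Round 2 (the contractor proposes): rejecting gives the client an expected 0.7 × 12.4 + 0.3 × 1 = 8.98, so the contractor offers 8.98, keeping 41.02.
Round 1 (the client proposes): rejecting gives the contractor an expected 0.7 × 41.02 + 0.3 × 11 = 32.014; the client offers that and keeps 17.986.

32.01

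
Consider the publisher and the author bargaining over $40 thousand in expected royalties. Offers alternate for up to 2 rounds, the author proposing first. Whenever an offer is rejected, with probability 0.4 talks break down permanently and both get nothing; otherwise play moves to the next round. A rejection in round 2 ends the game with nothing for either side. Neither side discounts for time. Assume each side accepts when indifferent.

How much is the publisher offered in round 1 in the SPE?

Round 2 (the publisher proposes): rejection yields 0 for the author; the publisher offers 0 and keeps 40.
Round 1 (the author proposes): rejecting gives the publisher an expected 0.6 × 40 = 24. The author offers 24 and keeps 40 − 24 = 16.

24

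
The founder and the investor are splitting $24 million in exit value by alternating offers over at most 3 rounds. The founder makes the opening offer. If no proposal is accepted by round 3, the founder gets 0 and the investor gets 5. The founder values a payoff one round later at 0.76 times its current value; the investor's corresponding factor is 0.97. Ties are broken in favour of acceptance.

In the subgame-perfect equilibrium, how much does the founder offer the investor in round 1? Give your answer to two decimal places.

9.27

Round 3 (the founder proposes): the investor gets 5 if talks fail, so the founder offers 5 and keeps 19.
Round 2 (the investor proposes): the founder can get 19 next round, worth 0.76 × 19 = 14.44 now; the investor offers that and keeps 9.56.
Round 1 (the founder proposes): the investor can get 9.56 next round, worth 0.97 × 9.56 = 9.2732 now. The founder offers 9.2732 and keeps 24 − 9.2732 = 14.7268.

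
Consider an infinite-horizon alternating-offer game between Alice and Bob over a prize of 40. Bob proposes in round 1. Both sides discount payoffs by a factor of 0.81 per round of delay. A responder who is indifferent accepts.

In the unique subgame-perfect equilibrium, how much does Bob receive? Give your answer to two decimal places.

22.10

In a stationary SPE each proposer offers the other exactly their discounted continuation value.
If Bob keeps x when proposing and Alice keeps y when proposing, then x = 40 − 0.81y and y = 40 − 0.81x.
Solving: x = 40(1 − 0.81) / (1 − 0.81·0.81) = 7.6 / 0.3439 ≈ 22.0994.
Alice gets 40 − 22.0994 ≈ 17.9006.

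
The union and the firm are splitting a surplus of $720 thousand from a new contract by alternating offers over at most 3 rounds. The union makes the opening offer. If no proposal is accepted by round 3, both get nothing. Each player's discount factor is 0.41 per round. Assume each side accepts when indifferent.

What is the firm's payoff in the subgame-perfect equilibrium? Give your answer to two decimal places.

Round 3 (the union proposes): rejection yields 0 for the firm; the union offers 0 and keeps 720.
Round 2 (the firm proposes): the union can get 720 next round, worth 0.41 × 720 = 295.2 now; the firm offers that and keeps 424.8.
Round 1 (the union proposes): the firm can get 424.8 next round, worth 0.41 × 424.8 = 174.168 now, so the union offers 174.168, keeping 545.832.

174.17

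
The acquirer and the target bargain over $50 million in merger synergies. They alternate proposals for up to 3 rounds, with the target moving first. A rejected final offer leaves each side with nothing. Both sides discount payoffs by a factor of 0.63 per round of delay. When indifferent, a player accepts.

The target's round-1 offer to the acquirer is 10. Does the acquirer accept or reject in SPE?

Reject

Work out the acquirer's continuation value if the offer is rejected.
Round 3 (the target proposes): the acquirer will accept anything ≥ 0, so the target offers 0 and keeps 50.
Round 2 (the acquirer proposes): the target can get 50 next round, worth 0.63 × 50 = 31.5 now. The acquirer offers 31.5 and keeps 50 − 31.5 = 18.5.
So by rejecting in round 1, the acquirer gets 18.5 next round, worth 0.63 × 18.5 = 11.655 now.
Offer 10 < 11.655, so the acquirer rejects.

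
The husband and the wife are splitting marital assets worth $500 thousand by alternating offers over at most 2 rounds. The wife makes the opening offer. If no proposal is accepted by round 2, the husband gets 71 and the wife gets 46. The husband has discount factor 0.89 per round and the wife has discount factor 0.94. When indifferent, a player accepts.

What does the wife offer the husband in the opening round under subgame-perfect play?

404.06

Round 2 (the husband proposes): the wife gets 46 if talks fail, so the husband offers 46 and keeps 454.
Round 1 (the wife proposes): the husband can get 454 next round, worth 0.89 × 454 = 404.06 now. The wife offers 404.06 and keeps 500 − 404.06 = 95.94.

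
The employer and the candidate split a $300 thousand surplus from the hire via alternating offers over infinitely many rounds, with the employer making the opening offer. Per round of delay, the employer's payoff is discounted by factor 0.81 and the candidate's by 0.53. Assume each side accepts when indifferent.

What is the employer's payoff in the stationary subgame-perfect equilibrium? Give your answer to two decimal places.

When the employer proposes, the candidate accepts any offer worth at least 0.53 times what the candidate would get by proposing next round; and vice versa.
This gives x = 300 − 0.53y and y = 300 − 0.81x, where x and y are each side's share when it proposes.
Hence (1 − 0.53·0.81)x = 300(1 − 0.53), i.e. 0.5707·x = 141.
x ≈ 247.0650; the candidate's share is 300 − x ≈ 52.9350.

247.07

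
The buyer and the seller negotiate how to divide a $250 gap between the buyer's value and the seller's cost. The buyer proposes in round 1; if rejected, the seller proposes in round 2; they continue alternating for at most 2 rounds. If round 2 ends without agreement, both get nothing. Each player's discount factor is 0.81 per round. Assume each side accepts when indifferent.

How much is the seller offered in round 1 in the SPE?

Round 2 (the seller proposes): the buyer will accept anything ≥ 0, so the seller offers 0 and keeps 250.
Round 1 (the buyer proposes): the seller can get 250 next round, worth 0.81 × 250 = 202.5 now, so the buyer offers 202.5, keeping 47.5.

202.5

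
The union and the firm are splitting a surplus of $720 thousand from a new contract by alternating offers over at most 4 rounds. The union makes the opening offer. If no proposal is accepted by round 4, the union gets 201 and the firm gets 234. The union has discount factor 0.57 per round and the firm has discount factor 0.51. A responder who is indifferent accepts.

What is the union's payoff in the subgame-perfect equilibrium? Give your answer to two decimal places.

Round 4 (the firm proposes): the union gets 201 if talks fail, so the firm offers 201 and keeps 519.
Round 3 (the union proposes): the firm can get 519 next round, worth 0.51 × 519 = 264.69 now, so the union offers 264.69, keeping 455.31.
Round 2 (the firm proposes): the union can get 455.31 next round, worth 0.57 × 455.31 = 259.5267 now, so the firm offers 259.5267, keeping 460.4733.
Round 1 (the union proposes): the firm can get 460.4733 next round, worth 0.51 × 460.4733 = 234.841383 now; the union offers that and keeps 485.158617.

485.16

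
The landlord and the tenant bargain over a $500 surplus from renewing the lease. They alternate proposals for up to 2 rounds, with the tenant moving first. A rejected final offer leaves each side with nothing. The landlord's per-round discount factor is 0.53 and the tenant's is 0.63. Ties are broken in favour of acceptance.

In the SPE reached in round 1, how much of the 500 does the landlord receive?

265

Round 2 (the landlord proposes): rejection yields 0 for the tenant; the landlord offers 0 and keeps 500.
Round 1 (the tenant proposes): the landlord can get 500 next round, worth 0.53 × 500 = 265 now; the tenant offers that and keeps 235.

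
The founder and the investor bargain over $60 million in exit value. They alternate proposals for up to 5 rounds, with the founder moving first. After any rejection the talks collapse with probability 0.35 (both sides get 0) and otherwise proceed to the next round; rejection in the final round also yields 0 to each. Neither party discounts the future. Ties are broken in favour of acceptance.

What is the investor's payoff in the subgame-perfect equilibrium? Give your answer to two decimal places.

Round 5 (the founder proposes): rejection yields 0 for the investor; the founder offers 0 and keeps 60.
Round 4 (the investor proposes): rejecting gives the founder an expected 0.65 × 60 = 39; the investor offers that and keeps 21.
Round 3 (the founder proposes): rejecting gives the investor an expected 0.65 × 21 = 13.65; the founder offers that and keeps 46.35.
Round 2 (the investor proposes): rejecting gives the founder an expected 0.65 × 46.35 = 30.1275. The investor offers 30.1275 and keeps 60 − 30.1275 = 29.8725.
Round 1 (the founder proposes): rejecting gives the investor an expected 0.65 × 29.8725 = 19.417125; the founder offers that and keeps 40.582875.

19.42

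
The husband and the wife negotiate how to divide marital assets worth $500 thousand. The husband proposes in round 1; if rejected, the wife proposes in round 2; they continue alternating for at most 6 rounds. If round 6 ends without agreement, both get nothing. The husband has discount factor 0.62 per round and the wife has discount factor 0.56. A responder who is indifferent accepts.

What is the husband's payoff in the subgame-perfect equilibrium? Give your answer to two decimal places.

Round 6 (the wife proposes): rejection yields 0 for the husband; the wife offers 0 and keeps 500.
Round 5 (the husband proposes): the wife can get 500 next round, worth 0.56 × 500 = 280 now. The husband offers 280 and keeps 500 − 280 = 220.
Round 4 (the wife proposes): the husband can get 220 next round, worth 0.62 × 220 = 136.4 now. The wife offers 136.4 and keeps 500 − 136.4 = 363.6.
Round 3 (the husband proposes): the wife can get 363.6 next round, worth 0.56 × 363.6 = 203.616 now, so the husband offers 203.616, keeping 296.384.
Round 2 (the wife proposes): the husband can get 296.384 next round, worth 0.62 × 296.384 = 183.75808 now. The wife offers 183.75808 and keeps 500 − 183.75808 = 316.24192.
Round 1 (the husband proposes): the wife can get 316.24192 next round, worth 0.56 × 316.24192 = 177.0954752 now. The husband offers 177.0954752 and keeps 500 − 177.0954752 = 322.9045248.

322.90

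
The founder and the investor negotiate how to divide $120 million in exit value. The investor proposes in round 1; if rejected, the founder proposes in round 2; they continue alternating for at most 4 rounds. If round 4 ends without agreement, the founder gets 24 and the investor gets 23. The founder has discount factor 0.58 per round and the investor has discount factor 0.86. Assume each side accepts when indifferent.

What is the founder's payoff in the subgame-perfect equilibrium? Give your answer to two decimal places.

37.81

Round 4 (the founder proposes): the investor gets 23 if talks fail, so the founder offers 23 and keeps 97.
Round 3 (the investor proposes): the founder can get 97 next round, worth 0.58 × 97 = 56.26 now, so the investor offers 56.26, keeping 63.74.
Round 2 (the founder proposes): the investor can get 63.74 next round, worth 0.86 × 63.74 = 54.8164 now. The founder offers 54.8164 and keeps 120 − 54.8164 = 65.1836.
Round 1 (the investor proposes): the founder can get 65.1836 next round, worth 0.58 × 65.1836 = 37.806488 now, so the investor offers 37.806488, keeping 82.193512.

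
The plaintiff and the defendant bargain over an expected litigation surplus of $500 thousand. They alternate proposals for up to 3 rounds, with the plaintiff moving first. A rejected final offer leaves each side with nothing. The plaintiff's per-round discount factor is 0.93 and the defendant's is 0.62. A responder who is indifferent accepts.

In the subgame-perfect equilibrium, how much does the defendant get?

21.7

Solve by backward induction from round 3.
Round 3 (the plaintiff proposes): the defendant will accept anything ≥ 0, so the plaintiff offers 0 and keeps 500.
Round 2 (the defendant proposes): the plaintiff can get 500 next round, worth 0.93 × 500 = 465 now. The defendant offers 465 and keeps 500 − 465 = 35.
Round 1 (the plaintiff proposes): the defendant can get 35 next round, worth 0.62 × 35 = 21.7 now. The plaintiff offers 21.7 and keeps 500 − 21.7 = 478.3.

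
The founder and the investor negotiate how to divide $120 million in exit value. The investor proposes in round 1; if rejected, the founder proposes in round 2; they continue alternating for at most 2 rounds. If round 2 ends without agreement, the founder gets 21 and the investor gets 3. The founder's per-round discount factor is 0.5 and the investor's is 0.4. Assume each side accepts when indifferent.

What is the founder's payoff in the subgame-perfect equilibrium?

Work backward from the last round.
Round 2 (the founder proposes): the investor gets 3 if talks fail, so the founder offers 3 and keeps 117.
Round 1 (the investor proposes): the founder can get 117 next round, worth 0.5 × 117 = 58.5 now. The investor offers 58.5 and keeps 120 − 58.5 = 61.5.

58.5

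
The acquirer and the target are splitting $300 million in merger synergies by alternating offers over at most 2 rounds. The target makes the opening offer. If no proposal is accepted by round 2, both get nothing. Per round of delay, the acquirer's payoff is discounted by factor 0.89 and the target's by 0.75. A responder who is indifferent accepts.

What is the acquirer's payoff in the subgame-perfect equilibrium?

By backward induction:
Round 2 (the acquirer proposes): the target will accept anything ≥ 0, so the acquirer offers 0 and keeps 300.
Round 1 (the target proposes): the acquirer can get 300 next round, worth 0.89 × 300 = 267 now; the target offers that and keeps 33.

267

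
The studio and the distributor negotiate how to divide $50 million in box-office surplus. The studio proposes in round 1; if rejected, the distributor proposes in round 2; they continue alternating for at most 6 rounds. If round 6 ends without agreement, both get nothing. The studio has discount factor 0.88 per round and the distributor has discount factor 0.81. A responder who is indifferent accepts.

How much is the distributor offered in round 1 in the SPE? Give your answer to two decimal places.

Round 6 (the distributor proposes): the studio will accept anything ≥ 0, so the distributor offers 0 and keeps 50.
Round 5 (the studio proposes): the distributor can get 50 next round, worth 0.81 × 50 = 40.5 now. The studio offers 40.5 and keeps 50 − 40.5 = 9.5.
Round 4 (the distributor proposes): the studio can get 9.5 next round, worth 0.88 × 9.5 = 8.36 now, so the distributor offers 8.36, keeping 41.64.
Round 3 (the studio proposes): the distributor can get 41.64 next round, worth 0.81 × 41.64 = 33.7284 now, so the studio offers 33.7284, keeping 16.2716.
Round 2 (the distributor proposes): the studio can get 16.2716 next round, worth 0.88 × 16.2716 = 14.319008 now; the distributor offers that and keeps 35.680992.
Round 1 (the studio proposes): the distributor can get 35.680992 next round, worth 0.81 × 35.680992 = 28.90160352 now. The studio offers 28.90160352 and keeps 50 − 28.90160352 = 21.09839648.

28.90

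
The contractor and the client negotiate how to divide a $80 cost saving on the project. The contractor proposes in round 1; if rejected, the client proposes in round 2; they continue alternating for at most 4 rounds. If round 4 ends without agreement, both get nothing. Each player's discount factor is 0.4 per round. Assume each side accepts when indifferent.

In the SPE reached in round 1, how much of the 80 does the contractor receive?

Work backward from the last round.
Round 4 (the client proposes): rejection yields 0 for the contractor; the client offers 0 and keeps 80.
Round 3 (the contractor proposes): the client can get 80 next round, worth 0.4 × 80 = 32 now, so the contractor offers 32, keeping 48.
Round 2 (the client proposes): the contractor can get 48 next round, worth 0.4 × 48 = 19.2 now; the client offers that and keeps 60.8.
Round 1 (the contractor proposes): the client can get 60.8 next round, worth 0.4 × 60.8 = 24.32 now; the contractor offers that and keeps 55.68.

55.68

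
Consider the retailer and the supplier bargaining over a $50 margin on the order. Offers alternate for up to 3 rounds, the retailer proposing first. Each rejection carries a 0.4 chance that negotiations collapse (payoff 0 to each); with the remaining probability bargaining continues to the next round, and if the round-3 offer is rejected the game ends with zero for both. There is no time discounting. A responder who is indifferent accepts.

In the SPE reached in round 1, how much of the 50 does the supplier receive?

Round 3 (the retailer proposes): rejection yields 0 for the supplier; the retailer offers 0 and keeps 50.
Round 2 (the supplier proposes): rejecting gives the retailer an expected 0.6 × 50 = 30. The supplier offers 30 and keeps 50 − 30 = 20.
Round 1 (the retailer proposes): rejecting gives the supplier an expected 0.6 × 20 = 12. The retailer offers 12 and keeps 50 − 12 = 38.

12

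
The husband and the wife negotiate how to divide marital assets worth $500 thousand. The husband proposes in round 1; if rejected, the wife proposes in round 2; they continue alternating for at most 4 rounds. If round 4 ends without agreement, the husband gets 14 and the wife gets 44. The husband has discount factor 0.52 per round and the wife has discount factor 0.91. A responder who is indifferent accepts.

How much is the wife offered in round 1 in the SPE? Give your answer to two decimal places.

427.68

Round 4 (the wife proposes): the husband gets 14 if talks fail, so the wife offers 14 and keeps 486.
Round 3 (the husband proposes): the wife can get 486 next round, worth 0.91 × 486 = 442.26 now, so the husband offers 442.26, keeping 57.74.
Round 2 (the wife proposes): the husband can get 57.74 next round, worth 0.52 × 57.74 = 30.0248 now, so the wife offers 30.0248, keeping 469.9752.
Round 1 (the husband proposes): the wife can get 469.9752 next round, worth 0.91 × 469.9752 = 427.677432 now, so the husband offers 427.677432, keeping 72.322568.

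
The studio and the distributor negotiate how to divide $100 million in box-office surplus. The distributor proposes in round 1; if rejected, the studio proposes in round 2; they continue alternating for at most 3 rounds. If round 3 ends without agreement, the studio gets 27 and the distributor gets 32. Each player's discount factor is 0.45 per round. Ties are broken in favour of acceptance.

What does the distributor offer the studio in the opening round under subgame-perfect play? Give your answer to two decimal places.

Solve by backward induction from round 3.
Round 3 (the distributor proposes): the studio gets 27 if talks fail, so the distributor offers 27 and keeps 73.
Round 2 (the studio proposes): the distributor can get 73 next round, worth 0.45 × 73 = 32.85 now, so the studio offers 32.85, keeping 67.15.
Round 1 (the distributor proposes): the studio can get 67.15 next round, worth 0.45 × 67.15 = 30.2175 now, so the distributor offers 30.2175, keeping 69.7825.

30.22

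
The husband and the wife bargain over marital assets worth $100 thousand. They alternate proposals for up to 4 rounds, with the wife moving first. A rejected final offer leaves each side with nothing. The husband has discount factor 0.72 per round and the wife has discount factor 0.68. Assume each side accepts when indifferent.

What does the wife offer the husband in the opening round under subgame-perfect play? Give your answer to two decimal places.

58.29

Round 4 (the husband proposes): rejection yields 0 for the wife; the husband offers 0 and keeps 100.
Round 3 (the wife proposes): the husband can get 100 next round, worth 0.72 × 100 = 72 now. The wife offers 72 and keeps 100 − 72 = 28.
Round 2 (the husband proposes): the wife can get 28 next round, worth 0.68 × 28 = 19.04 now; the husband offers that and keeps 80.96.
Round 1 (the wife proposes): the husband can get 80.96 next round, worth 0.72 × 80.96 = 58.2912 now, so the wife offers 58.2912, keeping 41.7088.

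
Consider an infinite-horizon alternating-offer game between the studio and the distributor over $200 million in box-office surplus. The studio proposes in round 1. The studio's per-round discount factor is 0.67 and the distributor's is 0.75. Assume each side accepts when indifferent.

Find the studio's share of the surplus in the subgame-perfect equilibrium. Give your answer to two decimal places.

100.50

In a stationary SPE each proposer offers the other exactly their discounted continuation value.
If the studio keeps x when proposing and the distributor keeps y when proposing, then x = 200 − 0.75y and y = 200 − 0.67x.
Solving: x = 200(1 − 0.75) / (1 − 0.67·0.75) = 50 / 0.4975 ≈ 100.5025.
The distributor gets 200 − 100.5025 ≈ 99.4975.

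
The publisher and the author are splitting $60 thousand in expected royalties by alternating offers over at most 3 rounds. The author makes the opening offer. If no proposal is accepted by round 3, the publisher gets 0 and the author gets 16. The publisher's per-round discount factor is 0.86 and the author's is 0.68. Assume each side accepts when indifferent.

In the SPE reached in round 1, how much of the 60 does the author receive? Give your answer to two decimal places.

Round 3 (the author proposes): the publisher will accept anything ≥ 0, so the author offers 0 and keeps 60.
Round 2 (the publisher proposes): the author can get 60 next round, worth 0.68 × 60 = 40.8 now, so the publisher offers 40.8, keeping 19.2.
Round 1 (the author proposes): the publisher can get 19.2 next round, worth 0.86 × 19.2 = 16.512 now; the author offers that and keeps 43.488.

43.49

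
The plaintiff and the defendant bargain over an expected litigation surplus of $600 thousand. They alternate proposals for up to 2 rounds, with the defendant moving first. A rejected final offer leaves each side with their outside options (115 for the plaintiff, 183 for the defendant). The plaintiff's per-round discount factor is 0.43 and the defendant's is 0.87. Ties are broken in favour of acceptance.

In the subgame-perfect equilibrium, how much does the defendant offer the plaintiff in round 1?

179.31

Work backward from the last round.
Round 2 (the plaintiff proposes): the defendant gets 183 if talks fail, so the plaintiff offers 183 and keeps 417.
Round 1 (the defendant proposes): the plaintiff can get 417 next round, worth 0.43 × 417 = 179.31 now; the defendant offers that and keeps 420.69.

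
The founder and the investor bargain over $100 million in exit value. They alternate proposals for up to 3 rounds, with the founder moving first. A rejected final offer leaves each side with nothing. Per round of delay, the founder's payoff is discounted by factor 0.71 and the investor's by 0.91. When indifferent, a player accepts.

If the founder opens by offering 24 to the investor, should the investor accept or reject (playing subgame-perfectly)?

Reject

Work out the investor's continuation value if the offer is rejected.
Round 3 (the founder proposes): the investor will accept anything ≥ 0, so the founder offers 0 and keeps 100.
Round 2 (the investor proposes): the founder can get 100 next round, worth 0.71 × 100 = 71 now; the investor offers that and keeps 29.
So by rejecting in round 1, the investor gets 29 next round, worth 0.91 × 29 = 26.39 now.
Offer 24 < 26.39, so the investor rejects.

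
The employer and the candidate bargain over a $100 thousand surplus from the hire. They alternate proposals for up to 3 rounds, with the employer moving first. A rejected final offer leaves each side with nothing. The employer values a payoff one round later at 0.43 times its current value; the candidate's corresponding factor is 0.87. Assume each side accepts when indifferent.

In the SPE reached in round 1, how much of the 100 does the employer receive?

Round 3 (the employer proposes): rejection yields 0 for the candidate; the employer offers 0 and keeps 100.
Round 2 (the candidate proposes): the employer can get 100 next round, worth 0.43 × 100 = 43 now; the candidate offers that and keeps 57.
Round 1 (the employer proposes): the candidate can get 57 next round, worth 0.87 × 57 = 49.59 now; the employer offers that and keeps 50.41.

50.41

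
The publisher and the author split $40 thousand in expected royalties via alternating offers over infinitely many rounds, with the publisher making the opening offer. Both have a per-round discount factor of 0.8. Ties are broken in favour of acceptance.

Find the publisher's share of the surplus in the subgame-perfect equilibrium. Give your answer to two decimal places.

22.22

Let x be the publisher's share when the publisher proposes and y be the author's share when the author proposes.
The author accepts iff offered ≥ 0.8·y, so x = 40 − 0.8y. Symmetrically y = 40 − 0.8x.
Substituting: x = 40 − 0.8(40 − 0.8x), giving x(1 − 0.8·0.8) = 40(1 − 0.8).
So x = 40 × 0.2 / 0.36 ≈ 22.2222, and the author receives 40 − x ≈ 17.7778.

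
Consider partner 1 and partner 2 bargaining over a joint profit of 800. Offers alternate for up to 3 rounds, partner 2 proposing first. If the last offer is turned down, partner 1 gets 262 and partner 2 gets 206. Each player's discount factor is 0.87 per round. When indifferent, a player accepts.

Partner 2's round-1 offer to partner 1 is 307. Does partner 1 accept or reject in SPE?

Accept

Work out partner 1's continuation value if the offer is rejected.
Round 3 (partner 2 proposes): partner 1 gets 262 if talks fail, so partner 2 offers 262 and keeps 538.
Round 2 (partner 1 proposes): partner 2 can get 538 next round, worth 0.87 × 538 = 468.06 now; partner 1 offers that and keeps 331.94.
So by rejecting in round 1, partner 1 gets 331.94 next round, worth 0.87 × 331.94 = 288.7878 now.
Offer 307 ≥ 288.7878, so partner 1 accepts.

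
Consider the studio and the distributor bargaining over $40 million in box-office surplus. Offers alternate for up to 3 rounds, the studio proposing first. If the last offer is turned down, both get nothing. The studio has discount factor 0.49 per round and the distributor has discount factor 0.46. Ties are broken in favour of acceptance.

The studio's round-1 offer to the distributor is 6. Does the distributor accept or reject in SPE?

Reject

Round 3 (the studio proposes): rejection yields 0 for the distributor; the studio offers 0 and keeps 40.
Round 2 (the distributor proposes): the studio can get 40 next round, worth 0.49 × 40 = 19.6 now, so the distributor offers 19.6, keeping 20.4.
So by rejecting in round 1, the distributor gets 20.4 next round, worth 0.46 × 20.4 = 9.384 now.
Offer 6 < 9.384, so the distributor rejects.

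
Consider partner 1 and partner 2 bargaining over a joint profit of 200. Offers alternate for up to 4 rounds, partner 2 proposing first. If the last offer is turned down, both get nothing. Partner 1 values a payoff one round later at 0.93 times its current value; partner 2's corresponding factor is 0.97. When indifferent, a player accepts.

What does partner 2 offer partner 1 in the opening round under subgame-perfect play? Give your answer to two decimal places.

Round 4 (partner 1 proposes): rejection yields 0 for partner 2; partner 1 offers 0 and keeps 200.
Round 3 (partner 2 proposes): partner 1 can get 200 next round, worth 0.93 × 200 = 186 now; partner 2 offers that and keeps 14.
Round 2 (partner 1 proposes): partner 2 can get 14 next round, worth 0.97 × 14 = 13.58 now. Partner 1 offers 13.58 and keeps 200 − 13.58 = 186.42.
Round 1 (partner 2 proposes): partner 1 can get 186.42 next round, worth 0.93 × 186.42 = 173.3706 now, so partner 2 offers 173.3706, keeping 26.6294.

173.37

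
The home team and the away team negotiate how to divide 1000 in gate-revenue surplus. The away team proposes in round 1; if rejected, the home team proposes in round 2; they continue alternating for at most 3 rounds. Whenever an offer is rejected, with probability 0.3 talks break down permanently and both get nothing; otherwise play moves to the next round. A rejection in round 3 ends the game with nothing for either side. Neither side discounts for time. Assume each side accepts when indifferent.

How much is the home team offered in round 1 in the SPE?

210

By backward induction:
Round 3 (the away team proposes): rejection yields 0 for the home team; the away team offers 0 and keeps 1000.
Round 2 (the home team proposes): rejecting gives the away team an expected 0.7 × 1000 = 700, so the home team offers 700, keeping 300.
Round 1 (the away team proposes): rejecting gives the home team an expected 0.7 × 300 = 210. The away team offers 210 and keeps 1000 − 210 = 790.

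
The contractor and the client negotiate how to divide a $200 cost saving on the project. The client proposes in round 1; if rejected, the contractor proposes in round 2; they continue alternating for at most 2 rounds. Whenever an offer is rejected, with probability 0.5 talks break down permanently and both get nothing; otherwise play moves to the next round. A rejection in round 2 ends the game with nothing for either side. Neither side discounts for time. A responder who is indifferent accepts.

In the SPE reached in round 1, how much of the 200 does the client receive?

100

By backward induction:
Round 2 (the contractor proposes): rejection yields 0 for the client; the contractor offers 0 and keeps 200.
Round 1 (the client proposes): rejecting gives the contractor an expected 0.5 × 200 = 100; the client offers that and keeps 100.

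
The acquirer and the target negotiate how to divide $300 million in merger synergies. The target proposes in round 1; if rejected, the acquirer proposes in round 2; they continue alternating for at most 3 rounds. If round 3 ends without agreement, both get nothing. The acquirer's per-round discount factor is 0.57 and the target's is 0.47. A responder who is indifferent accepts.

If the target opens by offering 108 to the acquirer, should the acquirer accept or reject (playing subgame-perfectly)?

Round 3 (the target proposes): rejection yields 0 for the acquirer; the target offers 0 and keeps 300.
Round 2 (the acquirer proposes): the target can get 300 next round, worth 0.47 × 300 = 141 now; the acquirer offers that and keeps 159.
So by rejecting in round 1, the acquirer gets 159 next round, worth 0.57 × 159 = 90.63 now.
Offer 108 ≥ 90.63, so the acquirer accepts.

Accept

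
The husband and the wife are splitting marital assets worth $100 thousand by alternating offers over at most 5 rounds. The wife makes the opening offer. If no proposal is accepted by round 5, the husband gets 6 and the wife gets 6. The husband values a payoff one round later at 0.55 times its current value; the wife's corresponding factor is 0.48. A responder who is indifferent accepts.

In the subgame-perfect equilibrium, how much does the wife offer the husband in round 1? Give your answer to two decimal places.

Round 5 (the wife proposes): the husband gets 6 if talks fail, so the wife offers 6 and keeps 94.
Round 4 (the husband proposes): the wife can get 94 next round, worth 0.48 × 94 = 45.12 now; the husband offers that and keeps 54.88.
Round 3 (the wife proposes): the husband can get 54.88 next round, worth 0.55 × 54.88 = 30.184 now; the wife offers that and keeps 69.816.
Round 2 (the husband proposes): the wife can get 69.816 next round, worth 0.48 × 69.816 = 33.51168 now; the husband offers that and keeps 66.48832.
Round 1 (the wife proposes): the husband can get 66.48832 next round, worth 0.55 × 66.48832 = 36.568576 now; the wife offers that and keeps 63.431424.

36.57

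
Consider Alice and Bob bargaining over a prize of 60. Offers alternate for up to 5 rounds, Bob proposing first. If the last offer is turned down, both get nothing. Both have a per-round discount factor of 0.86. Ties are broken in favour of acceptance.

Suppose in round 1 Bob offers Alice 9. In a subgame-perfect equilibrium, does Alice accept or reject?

Round 5 (Bob proposes): Alice will accept anything ≥ 0, so Bob offers 0 and keeps 60.
Round 4 (Alice proposes): Bob can get 60 next round, worth 0.86 × 60 = 51.6 now. Alice offers 51.6 and keeps 60 − 51.6 = 8.4.
Round 3 (Bob proposes): Alice can get 8.4 next round, worth 0.86 × 8.4 = 7.224 now. Bob offers 7.224 and keeps 60 − 7.224 = 52.776.
Round 2 (Alice proposes): Bob can get 52.776 next round, worth 0.86 × 52.776 = 45.38736 now; Alice offers that and keeps 14.61264.
So by rejecting in round 1, Alice gets 14.61264 next round, worth 0.86 × 14.61264 = 12.5668704 now.
Offer 9 < 12.5668704, so Alice rejects.

Reject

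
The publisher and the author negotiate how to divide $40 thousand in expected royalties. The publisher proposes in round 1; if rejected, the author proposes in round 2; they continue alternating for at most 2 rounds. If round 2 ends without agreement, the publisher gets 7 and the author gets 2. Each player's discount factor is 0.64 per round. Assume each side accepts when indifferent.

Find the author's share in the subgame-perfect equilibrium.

Solve by backward induction from round 2.
Round 2 (the author proposes): the publisher gets 7 if talks fail, so the author offers 7 and keeps 33.
Round 1 (the publisher proposes): the author can get 33 next round, worth 0.64 × 33 = 21.12 now; the publisher offers that and keeps 18.88.

21.12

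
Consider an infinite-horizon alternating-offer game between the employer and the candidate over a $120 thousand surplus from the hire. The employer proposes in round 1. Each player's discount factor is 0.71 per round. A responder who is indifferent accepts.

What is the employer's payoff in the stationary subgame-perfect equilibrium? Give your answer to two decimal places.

When the employer proposes, the candidate accepts any offer worth at least 0.71 times what the candidate would get by proposing next round; and vice versa.
This gives x = 120 − 0.71y and y = 120 − 0.71x, where x and y are each side's share when it proposes.
Hence (1 − 0.71·0.71)x = 120(1 − 0.71), i.e. 0.4959·x = 34.8.
x ≈ 70.1754; the candidate's share is 120 − x ≈ 49.8246.

70.18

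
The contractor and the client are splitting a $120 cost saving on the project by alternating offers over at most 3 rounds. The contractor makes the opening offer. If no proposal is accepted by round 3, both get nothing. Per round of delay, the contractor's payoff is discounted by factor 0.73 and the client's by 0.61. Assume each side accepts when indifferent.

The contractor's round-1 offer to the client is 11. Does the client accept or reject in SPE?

Round 3 (the contractor proposes): rejection yields 0 for the client; the contractor offers 0 and keeps 120.
Round 2 (the client proposes): the contractor can get 120 next round, worth 0.73 × 120 = 87.6 now; the client offers that and keeps 32.4.
So by rejecting in round 1, the client gets 32.4 next round, worth 0.61 × 32.4 = 19.764 now.
Offer 11 < 19.764, so the client rejects.

Reject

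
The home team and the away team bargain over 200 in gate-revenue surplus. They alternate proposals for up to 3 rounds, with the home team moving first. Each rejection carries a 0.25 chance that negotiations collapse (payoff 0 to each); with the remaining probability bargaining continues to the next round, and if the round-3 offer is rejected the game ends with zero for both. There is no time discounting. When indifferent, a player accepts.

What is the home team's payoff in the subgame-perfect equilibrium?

162.5

Round 3 (the home team proposes): the away team will accept anything ≥ 0, so the home team offers 0 and keeps 200.
Round 2 (the away team proposes): rejecting gives the home team an expected 0.75 × 200 = 150. The away team offers 150 and keeps 200 − 150 = 50.
Round 1 (the home team proposes): rejecting gives the away team an expected 0.75 × 50 = 37.5, so the home team offers 37.5, keeping 162.5.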